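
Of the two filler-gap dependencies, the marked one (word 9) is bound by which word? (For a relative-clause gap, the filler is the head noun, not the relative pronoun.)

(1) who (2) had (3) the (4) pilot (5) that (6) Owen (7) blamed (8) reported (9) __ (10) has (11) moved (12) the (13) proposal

1

The marked gap is the subject of "moved".
Its filler is the fronted wh-phrase "who", at word 1.
(The other dependency links word 4 to a gap after word 7.)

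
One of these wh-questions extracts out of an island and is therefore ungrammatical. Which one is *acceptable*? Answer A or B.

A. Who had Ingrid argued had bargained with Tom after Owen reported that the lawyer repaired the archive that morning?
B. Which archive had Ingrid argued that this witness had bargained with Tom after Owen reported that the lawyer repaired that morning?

A

In B, the wh-phrase is extracted from inside an adjunct island (introduced by "after"), which blocks movement.
In A, the extraction path crosses only that-complement boundaries, which are transparent.
So A is grammatical.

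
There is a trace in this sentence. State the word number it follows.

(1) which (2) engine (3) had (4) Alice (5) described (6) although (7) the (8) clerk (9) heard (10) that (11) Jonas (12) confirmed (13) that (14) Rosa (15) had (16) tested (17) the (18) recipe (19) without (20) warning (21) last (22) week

5

The displaced element is "which engine" (word 2).
It functions as the direct object of "described", so the gap sits immediately after word 5 ("described").
Base order: Alice had described which engine although the clerk heard that Jonas confirmed that Rosa had tested the recipe without warning last week.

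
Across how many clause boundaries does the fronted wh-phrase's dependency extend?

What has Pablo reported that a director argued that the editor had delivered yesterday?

2

"what" is extracted from the object of "delivered".
Boundaries crossed, outermost first: [that], [that] — 2 in total.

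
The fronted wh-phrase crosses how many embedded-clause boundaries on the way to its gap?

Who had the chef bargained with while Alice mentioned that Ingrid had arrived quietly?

"who" originates inside the matrix clause — no clause boundary is crossed.

0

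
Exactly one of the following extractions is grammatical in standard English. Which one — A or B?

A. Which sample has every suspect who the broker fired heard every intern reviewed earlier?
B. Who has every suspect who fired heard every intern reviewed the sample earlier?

In B, the wh-phrase is extracted from inside a complex-NP island (relative clause) (introduced by "who"), which blocks movement.
In A, the extraction path crosses only that-complement boundaries, which are transparent.
So A is grammatical.

A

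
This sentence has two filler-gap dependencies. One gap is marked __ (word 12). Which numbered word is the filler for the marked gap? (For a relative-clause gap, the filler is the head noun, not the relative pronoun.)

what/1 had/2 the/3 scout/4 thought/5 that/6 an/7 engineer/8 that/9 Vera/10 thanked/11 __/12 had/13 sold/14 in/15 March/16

The marked gap is inside the relative clause, the direct object of "thanked".
Its filler is the head noun "engineer" (via "that"), at word 8.
(The other dependency links word 1 to a gap after word 14.)

8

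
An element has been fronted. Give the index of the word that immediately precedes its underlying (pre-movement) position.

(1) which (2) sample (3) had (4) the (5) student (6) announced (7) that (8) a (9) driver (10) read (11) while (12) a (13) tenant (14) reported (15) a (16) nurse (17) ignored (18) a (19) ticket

10

The displaced element is "which sample" (word 2).
It is linked across 1 clause boundary (that).
It functions as the direct object of "read", so the gap sits immediately after word 10 ("read").
Base order: The student had announced that a driver read which sample while a tenant reported a nurse ignored a ticket.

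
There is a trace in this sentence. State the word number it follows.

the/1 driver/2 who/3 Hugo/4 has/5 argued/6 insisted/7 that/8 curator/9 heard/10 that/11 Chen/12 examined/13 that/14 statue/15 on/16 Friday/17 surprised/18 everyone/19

6

The displaced element is "the driver" (word 2).
It is linked across 1 clause boundary (Ø).
It functions as the subject of "insisted", so the gap sits immediately after word 6 ("argued").
Base order: Hugo has argued that the driver insisted that curator heard that Chen examined that statue on Friday.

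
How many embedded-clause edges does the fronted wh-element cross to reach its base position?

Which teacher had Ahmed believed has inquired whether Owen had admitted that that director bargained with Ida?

1

"which teacher" is extracted from the subject of "inquired".
Boundaries crossed, outermost first: [Ø] — 1 in total.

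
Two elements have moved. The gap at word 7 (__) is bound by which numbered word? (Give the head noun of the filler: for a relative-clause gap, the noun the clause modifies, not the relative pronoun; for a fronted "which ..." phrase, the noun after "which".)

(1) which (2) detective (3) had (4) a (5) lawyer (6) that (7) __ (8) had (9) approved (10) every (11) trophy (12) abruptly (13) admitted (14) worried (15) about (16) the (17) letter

5

The marked gap is inside the relative clause, the subject of "approved".
Its filler is the head noun "lawyer" (via "that"), at word 5.
(The other dependency links word 2 to a gap after word 13.)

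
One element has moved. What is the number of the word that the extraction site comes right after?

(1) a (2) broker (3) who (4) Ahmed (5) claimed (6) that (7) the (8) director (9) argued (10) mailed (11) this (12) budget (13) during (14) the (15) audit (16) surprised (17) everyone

The displaced element is "a broker" (word 2).
It is linked across 2 clause boundaries (that → Ø).
It functions as the subject of "mailed", so the gap sits immediately after word 9 ("argued").
Base order: Ahmed claimed that the director argued a broker mailed this budget during the audit.

9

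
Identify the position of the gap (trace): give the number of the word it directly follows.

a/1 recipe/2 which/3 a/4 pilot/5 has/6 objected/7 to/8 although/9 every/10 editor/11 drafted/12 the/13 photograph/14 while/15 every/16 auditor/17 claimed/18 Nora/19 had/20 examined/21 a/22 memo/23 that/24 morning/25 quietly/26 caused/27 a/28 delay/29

The displaced element is "a recipe" (word 2).
It functions as the object of the preposition "to" of "objected", so the gap sits immediately after word 8 ("to").
Base order: A pilot has objected to a recipe although every editor drafted the photograph while every auditor claimed Nora had examined a memo that morning quietly.

8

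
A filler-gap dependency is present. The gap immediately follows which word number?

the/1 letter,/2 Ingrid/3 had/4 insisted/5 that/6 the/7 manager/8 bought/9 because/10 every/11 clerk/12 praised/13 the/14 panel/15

9

The displaced element is "the letter" (word 2).
It is linked across 1 clause boundary (that).
It functions as the direct object of "bought", so the gap sits immediately after word 9 ("bought").
Base order: Ingrid had insisted that the manager bought the letter because every clerk praised the panel.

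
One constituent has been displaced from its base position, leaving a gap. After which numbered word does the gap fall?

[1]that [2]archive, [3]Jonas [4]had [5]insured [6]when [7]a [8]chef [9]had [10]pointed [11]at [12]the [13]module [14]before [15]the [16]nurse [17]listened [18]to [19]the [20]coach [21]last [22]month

The displaced element is "that archive" (word 2).
It functions as the direct object of "insured", so the gap sits immediately after word 5 ("insured").
Base order: Jonas had insured that archive when a chef had pointed at the module before the nurse listened to the coach last month.

5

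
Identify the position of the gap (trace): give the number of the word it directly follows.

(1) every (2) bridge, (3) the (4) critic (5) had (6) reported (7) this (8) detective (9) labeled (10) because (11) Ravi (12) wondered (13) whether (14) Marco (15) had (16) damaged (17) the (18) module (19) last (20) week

9

The displaced element is "every bridge" (word 2).
It is linked across 1 clause boundary (Ø).
It functions as the direct object of "labeled", so the gap sits immediately after word 9 ("labeled").
Base order: The critic had reported this detective labeled every bridge because Ravi wondered whether Marco had damaged the module last week.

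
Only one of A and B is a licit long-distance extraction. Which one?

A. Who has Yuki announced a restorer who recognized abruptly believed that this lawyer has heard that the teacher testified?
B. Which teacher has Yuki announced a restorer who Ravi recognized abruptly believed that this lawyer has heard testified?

In A, the wh-phrase is extracted from inside a complex-NP island (relative clause) (introduced by "who"), which blocks movement.
In B, the extraction path crosses only that-complement boundaries, which are transparent.
So B is grammatical.

B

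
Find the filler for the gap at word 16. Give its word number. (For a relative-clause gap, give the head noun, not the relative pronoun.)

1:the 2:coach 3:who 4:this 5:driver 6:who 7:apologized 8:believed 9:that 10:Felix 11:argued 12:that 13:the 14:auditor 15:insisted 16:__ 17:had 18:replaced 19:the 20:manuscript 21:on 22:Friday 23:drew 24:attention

The gap at 16 is the subject of "replaced", inside a relative clause.
The relative pronoun is "who" (word 3); it is bound by the head noun immediately before it.
Its filler is the head noun "coach", at word 2.

2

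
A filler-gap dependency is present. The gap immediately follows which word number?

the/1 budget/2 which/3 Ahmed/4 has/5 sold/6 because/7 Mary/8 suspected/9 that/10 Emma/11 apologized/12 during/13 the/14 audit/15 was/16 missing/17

6

The displaced element is "the budget" (word 2).
It functions as the direct object of "sold", so the gap sits immediately after word 6 ("sold").
Base order: Ahmed has sold the budget because Mary suspected that Emma apologized during the audit.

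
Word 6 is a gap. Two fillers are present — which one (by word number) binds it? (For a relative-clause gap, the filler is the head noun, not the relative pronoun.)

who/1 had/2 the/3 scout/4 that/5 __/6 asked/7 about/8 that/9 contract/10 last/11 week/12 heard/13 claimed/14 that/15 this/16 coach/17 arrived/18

4

The marked gap is inside the relative clause, the subject of "asked".
Its filler is the head noun "scout" (via "that"), at word 4.
(The other dependency links word 1 to a gap after word 13.)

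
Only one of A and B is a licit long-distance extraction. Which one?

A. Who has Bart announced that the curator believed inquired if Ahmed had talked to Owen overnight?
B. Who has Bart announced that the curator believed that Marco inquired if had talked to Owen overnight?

In B, the wh-phrase is extracted from inside a wh-island (introduced by "if"), which blocks movement.
In A, the extraction path crosses only that-complement boundaries, which are transparent.
So A is grammatical.

A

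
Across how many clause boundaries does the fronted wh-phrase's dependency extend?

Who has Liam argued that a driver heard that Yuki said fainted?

3

"who" is extracted from the subject of "fainted".
Boundaries crossed, outermost first: [that], [that], [Ø] — 3 in total.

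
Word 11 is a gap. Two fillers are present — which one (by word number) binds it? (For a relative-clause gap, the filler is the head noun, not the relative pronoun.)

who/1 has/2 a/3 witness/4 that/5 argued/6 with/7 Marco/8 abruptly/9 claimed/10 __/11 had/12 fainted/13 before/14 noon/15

The marked gap is the subject of "fainted".
Its filler is the fronted wh-phrase "who", at word 1.
(The other dependency links word 4 to a gap after word 5.)

1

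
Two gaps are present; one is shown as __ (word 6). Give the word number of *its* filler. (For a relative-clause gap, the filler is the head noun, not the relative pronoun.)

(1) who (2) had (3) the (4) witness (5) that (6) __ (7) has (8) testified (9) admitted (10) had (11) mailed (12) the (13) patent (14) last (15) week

The marked gap is inside the relative clause, the subject of "testified".
Its filler is the head noun "witness" (via "that"), at word 4.
(The other dependency links word 1 to a gap after word 9.)

4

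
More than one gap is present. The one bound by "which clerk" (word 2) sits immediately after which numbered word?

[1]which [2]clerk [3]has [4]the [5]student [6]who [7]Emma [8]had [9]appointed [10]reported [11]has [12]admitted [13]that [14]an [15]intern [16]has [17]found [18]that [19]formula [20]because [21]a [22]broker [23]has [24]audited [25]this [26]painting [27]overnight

10

The displaced element is "which clerk" (word 2).
It is linked across 1 clause boundary (Ø).
It functions as the subject of "admitted", so the gap sits immediately after word 10 ("reported").
Base order: The student who Emma had appointed has reported that which clerk has admitted that an intern has found that formula because a broker has audited this painting overnight.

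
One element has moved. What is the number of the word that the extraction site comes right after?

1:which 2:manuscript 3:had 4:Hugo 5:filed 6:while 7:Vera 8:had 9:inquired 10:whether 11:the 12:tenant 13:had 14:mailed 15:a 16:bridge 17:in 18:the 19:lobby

The displaced element is "which manuscript" (word 2).
It functions as the direct object of "filed", so the gap sits immediately after word 5 ("filed").
Base order: Hugo had filed which manuscript while Vera had inquired whether the tenant had mailed a bridge in the lobby.

5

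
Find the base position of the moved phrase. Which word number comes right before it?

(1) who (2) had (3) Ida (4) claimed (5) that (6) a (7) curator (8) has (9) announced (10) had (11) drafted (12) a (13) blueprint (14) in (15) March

9

The displaced element is "who" (word 1).
It is linked across 2 clause boundaries (that → Ø).
It functions as the subject of "drafted", so the gap sits immediately after word 9 ("announced").
Base order: Ida had claimed that a curator has announced who had drafted a blueprint in March.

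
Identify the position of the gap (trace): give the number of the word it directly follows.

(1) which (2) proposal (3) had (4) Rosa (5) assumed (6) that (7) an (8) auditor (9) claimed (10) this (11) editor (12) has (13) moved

The displaced element is "which proposal" (word 2).
It is linked across 2 clause boundaries (that → Ø).
It functions as the direct object of "moved", so the gap sits immediately after word 13 ("moved").
Base order: Rosa had assumed that an auditor claimed this editor has moved which proposal.

13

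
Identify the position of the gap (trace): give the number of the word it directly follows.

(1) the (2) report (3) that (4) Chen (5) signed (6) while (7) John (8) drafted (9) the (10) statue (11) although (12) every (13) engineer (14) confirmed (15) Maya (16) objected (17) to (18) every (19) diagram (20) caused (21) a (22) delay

The displaced element is "the report" (word 2).
It functions as the direct object of "signed", so the gap sits immediately after word 5 ("signed").
Base order: Chen signed the report while John drafted the statue although every engineer confirmed Maya objected to every diagram.

5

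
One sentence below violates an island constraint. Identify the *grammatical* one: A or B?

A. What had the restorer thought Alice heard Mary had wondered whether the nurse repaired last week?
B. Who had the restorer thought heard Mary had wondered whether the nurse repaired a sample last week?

In A, the wh-phrase is extracted from inside a wh-island (introduced by "whether"), which blocks movement.
In B, the extraction path crosses only that-complement boundaries, which are transparent.
So B is grammatical.

B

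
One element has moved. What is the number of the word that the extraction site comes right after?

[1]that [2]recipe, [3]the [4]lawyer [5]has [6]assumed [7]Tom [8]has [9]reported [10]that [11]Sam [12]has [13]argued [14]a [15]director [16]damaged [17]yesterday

16

The displaced element is "that recipe" (word 2).
It is linked across 3 clause boundaries (Ø → that → Ø).
It functions as the direct object of "damaged", so the gap sits immediately after word 16 ("damaged").
Base order: The lawyer has assumed Tom has reported that Sam has argued a director damaged that recipe yesterday.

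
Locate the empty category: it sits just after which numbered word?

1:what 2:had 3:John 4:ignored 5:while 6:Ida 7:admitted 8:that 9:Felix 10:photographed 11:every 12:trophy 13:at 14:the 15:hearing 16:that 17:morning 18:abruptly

The displaced element is "what" (word 1).
It functions as the direct object of "ignored", so the gap sits immediately after word 4 ("ignored").
Base order: John had ignored what while Ida admitted that Felix photographed every trophy at the hearing that morning abruptly.

4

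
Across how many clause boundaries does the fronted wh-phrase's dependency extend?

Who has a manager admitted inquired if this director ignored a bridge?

"who" is extracted from the subject of "inquired".
Boundaries crossed, outermost first: [Ø] — 1 in total.

1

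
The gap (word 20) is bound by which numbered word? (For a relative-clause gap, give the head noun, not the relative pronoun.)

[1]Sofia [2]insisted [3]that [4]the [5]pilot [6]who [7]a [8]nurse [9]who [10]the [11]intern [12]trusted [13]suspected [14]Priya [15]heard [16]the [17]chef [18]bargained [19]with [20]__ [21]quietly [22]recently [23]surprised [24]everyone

The gap at 20 is the prepositional object of "bargained", inside a relative clause.
The relative pronoun is "who" (word 6); it is bound by the head noun immediately before it.
Its filler is the head noun "pilot", at word 5.

5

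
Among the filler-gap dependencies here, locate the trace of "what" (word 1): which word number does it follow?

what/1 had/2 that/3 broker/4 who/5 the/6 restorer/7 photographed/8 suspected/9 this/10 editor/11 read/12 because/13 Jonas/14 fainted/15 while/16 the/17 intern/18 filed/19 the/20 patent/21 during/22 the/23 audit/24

12

The displaced element is "what" (word 1).
It is linked across 1 clause boundary (Ø).
It functions as the direct object of "read", so the gap sits immediately after word 12 ("read").
Base order: That broker who the restorer photographed had suspected this editor read what because Jonas fainted while the intern filed the patent during the audit.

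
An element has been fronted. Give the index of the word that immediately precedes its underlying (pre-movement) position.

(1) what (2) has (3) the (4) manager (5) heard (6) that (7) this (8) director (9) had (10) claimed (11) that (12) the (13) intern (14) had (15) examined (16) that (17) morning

The displaced element is "what" (word 1).
It is linked across 2 clause boundaries (that → that).
It functions as the direct object of "examined", so the gap sits immediately after word 15 ("examined").
Base order: The manager has heard that this director had claimed that the intern had examined what that morning.

15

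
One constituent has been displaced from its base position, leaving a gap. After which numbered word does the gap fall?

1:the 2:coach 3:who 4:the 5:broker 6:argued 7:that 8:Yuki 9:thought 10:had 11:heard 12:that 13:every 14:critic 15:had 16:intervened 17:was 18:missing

9

The displaced element is "the coach" (word 2).
It is linked across 2 clause boundaries (that → Ø).
It functions as the subject of "heard", so the gap sits immediately after word 9 ("thought").
Base order: The broker argued that Yuki thought the coach had heard that every critic had intervened.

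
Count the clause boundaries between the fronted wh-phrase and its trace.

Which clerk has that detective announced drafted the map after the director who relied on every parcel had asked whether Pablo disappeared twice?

1

"which clerk" is extracted from the subject of "drafted".
Boundaries crossed, outermost first: [Ø] — 1 in total.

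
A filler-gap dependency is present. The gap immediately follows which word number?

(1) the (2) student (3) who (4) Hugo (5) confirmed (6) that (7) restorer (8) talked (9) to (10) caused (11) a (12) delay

The displaced element is "the student" (word 2).
It is linked across 1 clause boundary (Ø).
It functions as the object of the preposition "to" of "talked", so the gap sits immediately after word 9 ("to").
Base order: Hugo confirmed that restorer talked to the student.

9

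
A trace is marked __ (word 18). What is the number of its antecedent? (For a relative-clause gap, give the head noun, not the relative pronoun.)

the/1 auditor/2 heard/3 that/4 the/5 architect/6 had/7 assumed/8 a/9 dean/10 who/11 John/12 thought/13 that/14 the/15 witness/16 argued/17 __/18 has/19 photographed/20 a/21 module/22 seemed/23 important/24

The gap at 18 is the subject of "photographed", inside a relative clause.
The relative pronoun is "who" (word 11); it is bound by the head noun immediately before it.
Its filler is the head noun "dean", at word 10.

10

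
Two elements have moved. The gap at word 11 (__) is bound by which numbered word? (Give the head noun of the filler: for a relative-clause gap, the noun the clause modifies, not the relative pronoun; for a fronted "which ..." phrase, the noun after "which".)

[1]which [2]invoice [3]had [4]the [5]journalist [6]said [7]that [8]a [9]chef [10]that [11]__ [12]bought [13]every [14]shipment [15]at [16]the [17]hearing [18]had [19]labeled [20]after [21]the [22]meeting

The marked gap is inside the relative clause, the subject of "bought".
Its filler is the head noun "chef" (via "that"), at word 9.
(The other dependency links word 2 to a gap after word 19.)

9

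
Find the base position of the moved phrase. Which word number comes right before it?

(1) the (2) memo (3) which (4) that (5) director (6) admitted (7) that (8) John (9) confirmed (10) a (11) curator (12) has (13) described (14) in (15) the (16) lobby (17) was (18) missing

The displaced element is "the memo" (word 2).
It is linked across 2 clause boundaries (that → Ø).
It functions as the direct object of "described", so the gap sits immediately after word 13 ("described").
Base order: That director admitted that John confirmed a curator has described the memo in the lobby.

13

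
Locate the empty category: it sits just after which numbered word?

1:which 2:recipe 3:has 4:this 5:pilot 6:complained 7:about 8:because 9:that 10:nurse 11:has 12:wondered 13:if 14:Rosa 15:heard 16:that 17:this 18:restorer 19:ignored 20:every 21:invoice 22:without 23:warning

7

The displaced element is "which recipe" (word 2).
It functions as the object of the preposition "about" of "complained", so the gap sits immediately after word 7 ("about").
Base order: This pilot has complained about which recipe because that nurse has wondered if Rosa heard that this restorer ignored every invoice without warning.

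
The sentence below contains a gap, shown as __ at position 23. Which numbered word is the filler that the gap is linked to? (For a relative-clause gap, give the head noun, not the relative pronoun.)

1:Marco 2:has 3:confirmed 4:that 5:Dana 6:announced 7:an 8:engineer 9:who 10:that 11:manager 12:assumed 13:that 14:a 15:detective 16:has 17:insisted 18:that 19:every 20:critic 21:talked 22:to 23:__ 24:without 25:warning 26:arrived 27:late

The gap at 23 is the prepositional object of "talked", inside a relative clause.
The relative pronoun is "who" (word 9); it is bound by the head noun immediately before it.
Its filler is the head noun "engineer", at word 8.

8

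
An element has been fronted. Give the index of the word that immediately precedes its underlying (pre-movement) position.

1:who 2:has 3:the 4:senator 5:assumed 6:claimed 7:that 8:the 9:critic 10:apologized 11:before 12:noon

5

The displaced element is "who" (word 1).
It is linked across 1 clause boundary (Ø).
It functions as the subject of "claimed", so the gap sits immediately after word 5 ("assumed").
Base order: The senator has assumed that who claimed that the critic apologized before noon.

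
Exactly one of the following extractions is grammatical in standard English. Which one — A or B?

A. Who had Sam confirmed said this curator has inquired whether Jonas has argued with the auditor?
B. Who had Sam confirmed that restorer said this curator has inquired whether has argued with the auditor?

In B, the wh-phrase is extracted from inside a wh-island (introduced by "whether"), which blocks movement.
In A, the extraction path crosses only that-complement boundaries, which are transparent.
So A is grammatical.

A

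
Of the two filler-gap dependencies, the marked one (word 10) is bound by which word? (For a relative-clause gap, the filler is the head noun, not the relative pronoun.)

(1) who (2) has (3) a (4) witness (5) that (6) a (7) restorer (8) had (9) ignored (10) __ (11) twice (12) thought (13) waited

The marked gap is inside the relative clause, the direct object of "ignored".
Its filler is the head noun "witness" (via "that"), at word 4.
(The other dependency links word 1 to a gap after word 12.)

4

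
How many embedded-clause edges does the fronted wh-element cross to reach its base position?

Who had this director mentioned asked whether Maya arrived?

"who" is extracted from the subject of "asked".
Boundaries crossed, outermost first: [Ø] — 1 in total.

1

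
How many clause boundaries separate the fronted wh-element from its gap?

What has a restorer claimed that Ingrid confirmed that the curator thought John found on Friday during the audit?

3

"what" is extracted from the object of "found".
Boundaries crossed, outermost first: [that], [that], [Ø] — 3 in total.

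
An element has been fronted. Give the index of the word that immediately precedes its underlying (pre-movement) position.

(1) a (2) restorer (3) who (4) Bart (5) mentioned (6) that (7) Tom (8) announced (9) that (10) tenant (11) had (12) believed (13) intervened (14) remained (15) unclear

12

The displaced element is "a restorer" (word 2).
It is linked across 3 clause boundaries (that → Ø → Ø).
It functions as the subject of "intervened", so the gap sits immediately after word 12 ("believed").
Base order: Bart mentioned that Tom announced that tenant had believed that a restorer intervened.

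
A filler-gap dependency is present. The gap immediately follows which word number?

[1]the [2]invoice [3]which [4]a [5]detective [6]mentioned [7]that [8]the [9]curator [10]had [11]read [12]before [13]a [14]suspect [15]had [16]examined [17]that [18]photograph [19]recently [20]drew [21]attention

The displaced element is "the invoice" (word 2).
It is linked across 1 clause boundary (that).
It functions as the direct object of "read", so the gap sits immediately after word 11 ("read").
Base order: A detective mentioned that the curator had read the invoice before a suspect had examined that photograph recently.

11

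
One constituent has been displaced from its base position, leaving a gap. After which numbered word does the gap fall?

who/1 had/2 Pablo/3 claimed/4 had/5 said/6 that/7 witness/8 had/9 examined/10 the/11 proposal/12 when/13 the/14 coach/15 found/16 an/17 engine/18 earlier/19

4

The displaced element is "who" (word 1).
It is linked across 1 clause boundary (Ø).
It functions as the subject of "said", so the gap sits immediately after word 4 ("claimed").
Base order: Pablo had claimed who had said that witness had examined the proposal when the coach found an engine earlier.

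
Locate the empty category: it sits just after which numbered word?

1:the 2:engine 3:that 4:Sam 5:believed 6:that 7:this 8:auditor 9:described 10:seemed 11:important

The displaced element is "the engine" (word 2).
It is linked across 1 clause boundary (that).
It functions as the direct object of "described", so the gap sits immediately after word 9 ("described").
Base order: Sam believed that this auditor described the engine.

9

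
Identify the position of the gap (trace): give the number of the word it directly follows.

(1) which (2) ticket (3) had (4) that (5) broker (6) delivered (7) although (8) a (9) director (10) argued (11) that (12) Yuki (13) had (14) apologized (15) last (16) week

The displaced element is "which ticket" (word 2).
It functions as the direct object of "delivered", so the gap sits immediately after word 6 ("delivered").
Base order: That broker had delivered which ticket although a director argued that Yuki had apologized last week.

6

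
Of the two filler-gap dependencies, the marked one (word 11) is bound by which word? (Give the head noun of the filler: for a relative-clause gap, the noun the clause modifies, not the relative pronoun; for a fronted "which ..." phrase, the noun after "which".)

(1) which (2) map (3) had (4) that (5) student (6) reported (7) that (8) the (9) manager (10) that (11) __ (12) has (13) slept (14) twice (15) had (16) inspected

The marked gap is inside the relative clause, the subject of "slept".
Its filler is the head noun "manager" (via "that"), at word 9.
(The other dependency links word 2 to a gap after word 16.)

9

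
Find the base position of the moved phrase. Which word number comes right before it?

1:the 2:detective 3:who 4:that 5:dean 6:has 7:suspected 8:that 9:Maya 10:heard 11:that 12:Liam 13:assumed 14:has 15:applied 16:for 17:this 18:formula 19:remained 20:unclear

13

The displaced element is "the detective" (word 2).
It is linked across 3 clause boundaries (that → that → Ø).
It functions as the subject of "applied", so the gap sits immediately after word 13 ("assumed").
Base order: That dean has suspected that Maya heard that Liam assumed the detective has applied for this formula.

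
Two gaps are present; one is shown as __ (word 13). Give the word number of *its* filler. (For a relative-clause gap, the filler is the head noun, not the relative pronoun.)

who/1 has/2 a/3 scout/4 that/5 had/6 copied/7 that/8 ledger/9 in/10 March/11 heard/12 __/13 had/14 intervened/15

The marked gap is the subject of "intervened".
Its filler is the fronted wh-phrase "who", at word 1.
(The other dependency links word 4 to a gap after word 5.)

1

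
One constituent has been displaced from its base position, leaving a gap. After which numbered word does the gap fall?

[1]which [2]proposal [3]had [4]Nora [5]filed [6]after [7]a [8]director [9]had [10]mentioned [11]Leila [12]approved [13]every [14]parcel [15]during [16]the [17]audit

5

The displaced element is "which proposal" (word 2).
It functions as the direct object of "filed", so the gap sits immediately after word 5 ("filed").
Base order: Nora had filed which proposal after a director had mentioned Leila approved every parcel during the audit.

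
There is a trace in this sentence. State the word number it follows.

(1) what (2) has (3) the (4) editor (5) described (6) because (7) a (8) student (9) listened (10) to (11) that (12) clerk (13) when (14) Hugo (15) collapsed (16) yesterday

The displaced element is "what" (word 1).
It functions as the direct object of "described", so the gap sits immediately after word 5 ("described").
Base order: The editor has described what because a student listened to that clerk when Hugo collapsed yesterday.

5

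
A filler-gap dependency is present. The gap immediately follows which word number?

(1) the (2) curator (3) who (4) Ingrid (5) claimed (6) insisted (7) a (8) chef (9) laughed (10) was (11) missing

5

The displaced element is "the curator" (word 2).
It is linked across 1 clause boundary (Ø).
It functions as the subject of "insisted", so the gap sits immediately after word 5 ("claimed").
Base order: Ingrid claimed the curator insisted a chef laughed.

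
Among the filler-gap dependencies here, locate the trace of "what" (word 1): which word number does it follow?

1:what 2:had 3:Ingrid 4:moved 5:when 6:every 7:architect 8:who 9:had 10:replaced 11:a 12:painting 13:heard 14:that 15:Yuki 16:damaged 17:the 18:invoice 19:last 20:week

The displaced element is "what" (word 1).
It functions as the direct object of "moved", so the gap sits immediately after word 4 ("moved").
Base order: Ingrid had moved what when every architect who had replaced a painting heard that Yuki damaged the invoice last week.

4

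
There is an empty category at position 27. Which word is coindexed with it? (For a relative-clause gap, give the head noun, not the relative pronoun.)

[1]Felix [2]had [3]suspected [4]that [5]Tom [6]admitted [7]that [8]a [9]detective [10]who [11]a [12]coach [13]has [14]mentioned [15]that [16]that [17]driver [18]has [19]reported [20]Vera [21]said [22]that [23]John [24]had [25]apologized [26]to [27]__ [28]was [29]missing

The gap at 27 is the prepositional object of "apologized", inside a relative clause.
The relative pronoun is "who" (word 10); it is bound by the head noun immediately before it.
Its filler is the head noun "detective", at word 9.

9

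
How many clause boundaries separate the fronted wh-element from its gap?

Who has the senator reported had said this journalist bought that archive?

"who" is extracted from the subject of "said".
Boundaries crossed, outermost first: [Ø] — 1 in total.

1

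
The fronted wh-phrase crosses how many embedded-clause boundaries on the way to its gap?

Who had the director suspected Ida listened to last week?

1

"who" is extracted from the PP object of "listened".
Boundaries crossed, outermost first: [Ø] — 1 in total.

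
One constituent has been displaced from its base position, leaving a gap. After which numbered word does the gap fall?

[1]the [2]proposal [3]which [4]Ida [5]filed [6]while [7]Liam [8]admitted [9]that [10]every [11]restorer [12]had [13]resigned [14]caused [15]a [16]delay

The displaced element is "the proposal" (word 2).
It functions as the direct object of "filed", so the gap sits immediately after word 5 ("filed").
Base order: Ida filed the proposal while Liam admitted that every restorer had resigned.

5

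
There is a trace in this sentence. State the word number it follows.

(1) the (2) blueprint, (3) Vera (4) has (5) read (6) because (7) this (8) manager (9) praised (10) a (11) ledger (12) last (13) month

The displaced element is "the blueprint" (word 2).
It functions as the direct object of "read", so the gap sits immediately after word 5 ("read").
Base order: Vera has read the blueprint because this manager praised a ledger last month.

5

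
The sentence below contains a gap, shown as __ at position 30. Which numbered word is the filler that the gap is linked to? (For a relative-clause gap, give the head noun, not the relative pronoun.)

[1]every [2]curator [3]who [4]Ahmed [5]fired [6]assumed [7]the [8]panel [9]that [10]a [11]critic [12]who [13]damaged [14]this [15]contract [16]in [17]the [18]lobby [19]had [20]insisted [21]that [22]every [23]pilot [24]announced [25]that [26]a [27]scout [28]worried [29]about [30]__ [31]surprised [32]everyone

8

The gap at 30 is the prepositional object of "worried", inside a relative clause.
The relative pronoun is "that" (word 9); it is bound by the head noun immediately before it.
Its filler is the head noun "panel", at word 8.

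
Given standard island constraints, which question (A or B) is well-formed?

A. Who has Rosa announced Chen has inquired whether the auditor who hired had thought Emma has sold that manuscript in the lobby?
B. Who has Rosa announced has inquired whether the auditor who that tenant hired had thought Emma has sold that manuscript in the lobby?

In A, the wh-phrase is extracted from inside a wh-island (introduced by "whether"), which blocks movement.
In B, the extraction path crosses only that-complement boundaries, which are transparent.
So B is grammatical.

B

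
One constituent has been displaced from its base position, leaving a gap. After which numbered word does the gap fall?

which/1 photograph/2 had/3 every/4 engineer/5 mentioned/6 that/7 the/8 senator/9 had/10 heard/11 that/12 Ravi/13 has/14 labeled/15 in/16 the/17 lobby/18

15

The displaced element is "which photograph" (word 2).
It is linked across 2 clause boundaries (that → that).
It functions as the direct object of "labeled", so the gap sits immediately after word 15 ("labeled").
Base order: Every engineer had mentioned that the senator had heard that Ravi has labeled which photograph in the lobby.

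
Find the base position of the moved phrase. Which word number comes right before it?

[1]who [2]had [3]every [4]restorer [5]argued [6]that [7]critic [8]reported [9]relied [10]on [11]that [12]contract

8

The displaced element is "who" (word 1).
It is linked across 2 clause boundaries (Ø → Ø).
It functions as the subject of "relied", so the gap sits immediately after word 8 ("reported").
Base order: Every restorer had argued that critic reported that who relied on that contract.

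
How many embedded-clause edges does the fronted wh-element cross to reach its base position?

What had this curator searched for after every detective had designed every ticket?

0

"what" originates inside the matrix clause — no clause boundary is crossed.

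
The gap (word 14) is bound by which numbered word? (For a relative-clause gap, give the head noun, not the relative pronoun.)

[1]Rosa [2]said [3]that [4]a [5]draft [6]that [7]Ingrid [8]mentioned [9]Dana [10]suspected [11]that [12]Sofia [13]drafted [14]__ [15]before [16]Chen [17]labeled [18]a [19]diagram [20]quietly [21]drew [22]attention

5

The gap at 14 is the object of "drafted", inside a relative clause.
The relative pronoun is "that" (word 6); it is bound by the head noun immediately before it.
Its filler is the head noun "draft", at word 5.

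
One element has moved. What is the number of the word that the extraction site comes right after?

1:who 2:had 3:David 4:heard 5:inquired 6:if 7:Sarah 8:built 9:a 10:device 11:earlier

4

The displaced element is "who" (word 1).
It is linked across 1 clause boundary (Ø).
It functions as the subject of "inquired", so the gap sits immediately after word 4 ("heard").
Base order: David had heard that who inquired if Sarah built a device earlier.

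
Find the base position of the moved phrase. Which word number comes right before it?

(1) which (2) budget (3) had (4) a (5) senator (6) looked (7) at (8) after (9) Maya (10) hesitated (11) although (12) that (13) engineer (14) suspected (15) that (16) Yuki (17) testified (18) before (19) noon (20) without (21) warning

7

The displaced element is "which budget" (word 2).
It functions as the object of the preposition "at" of "looked", so the gap sits immediately after word 7 ("at").
Base order: A senator had looked at which budget after Maya hesitated although that engineer suspected that Yuki testified before noon without warning.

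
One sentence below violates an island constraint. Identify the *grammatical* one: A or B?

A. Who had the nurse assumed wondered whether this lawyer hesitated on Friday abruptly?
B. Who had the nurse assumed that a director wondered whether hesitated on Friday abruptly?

In B, the wh-phrase is extracted from inside a wh-island (introduced by "whether"), which blocks movement.
In A, the extraction path crosses only that-complement boundaries, which are transparent.
So A is grammatical.

A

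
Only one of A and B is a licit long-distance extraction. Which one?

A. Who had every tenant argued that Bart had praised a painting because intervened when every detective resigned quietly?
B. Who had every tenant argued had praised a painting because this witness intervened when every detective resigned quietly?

B

In A, the wh-phrase is extracted from inside an adjunct island (introduced by "because"), which blocks movement.
In B, the extraction path crosses only that-complement boundaries, which are transparent.
So B is grammatical.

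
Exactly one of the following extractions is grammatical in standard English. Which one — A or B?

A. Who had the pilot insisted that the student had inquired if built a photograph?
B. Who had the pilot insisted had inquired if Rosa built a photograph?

In A, the wh-phrase is extracted from inside a wh-island (introduced by "if"), which blocks movement.
In B, the extraction path crosses only that-complement boundaries, which are transparent.
So B is grammatical.

B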